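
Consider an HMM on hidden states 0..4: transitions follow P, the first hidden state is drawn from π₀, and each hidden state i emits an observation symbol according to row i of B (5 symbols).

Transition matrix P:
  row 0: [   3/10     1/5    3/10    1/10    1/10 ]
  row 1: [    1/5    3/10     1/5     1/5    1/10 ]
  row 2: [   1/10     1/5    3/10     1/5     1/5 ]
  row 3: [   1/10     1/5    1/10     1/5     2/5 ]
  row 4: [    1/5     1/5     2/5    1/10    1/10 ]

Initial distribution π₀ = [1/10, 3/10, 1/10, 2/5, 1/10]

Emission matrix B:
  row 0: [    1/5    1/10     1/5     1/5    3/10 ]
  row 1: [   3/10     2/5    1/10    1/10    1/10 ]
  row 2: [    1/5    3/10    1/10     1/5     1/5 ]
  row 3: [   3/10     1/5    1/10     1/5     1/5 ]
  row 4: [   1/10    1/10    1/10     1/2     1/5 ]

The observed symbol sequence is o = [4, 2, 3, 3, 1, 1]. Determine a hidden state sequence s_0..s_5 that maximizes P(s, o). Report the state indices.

t=0: δ = [3.000e-02, 3.000e-02, 2.000e-02, 8.000e-02, 2.000e-02]  (obs o_0=4)
t=1: δ = [1.800e-03, 1.600e-03, 9.000e-04, 1.600e-03, 3.200e-03]  ψ = [0, 3, 0, 3, 3]  (obs o_1=2)
t=2: δ = [1.280e-04, 6.400e-05, 2.560e-04, 6.400e-05, 3.200e-04]  ψ = [4, 4, 4, 1, 3]  (obs o_2=3)
t=3: δ = [1.280e-05, 6.400e-06, 2.560e-05, 1.024e-05, 2.560e-05]  ψ = [4, 4, 4, 2, 2]  (obs o_3=3)
t=4: δ = [5.120e-07, 2.048e-06, 3.072e-06, 1.024e-06, 5.120e-07]  ψ = [4, 2, 4, 2, 2]  (obs o_4=1)
t=5: δ = [4.096e-08, 2.458e-07, 2.765e-07, 1.229e-07, 6.144e-08]  ψ = [1, 1, 2, 2, 2]  (obs o_5=1)
backtrack: best end state = 2; path = [3, 4, 2, 4, 2, 2]

path = [3, 4, 2, 4, 2, 2]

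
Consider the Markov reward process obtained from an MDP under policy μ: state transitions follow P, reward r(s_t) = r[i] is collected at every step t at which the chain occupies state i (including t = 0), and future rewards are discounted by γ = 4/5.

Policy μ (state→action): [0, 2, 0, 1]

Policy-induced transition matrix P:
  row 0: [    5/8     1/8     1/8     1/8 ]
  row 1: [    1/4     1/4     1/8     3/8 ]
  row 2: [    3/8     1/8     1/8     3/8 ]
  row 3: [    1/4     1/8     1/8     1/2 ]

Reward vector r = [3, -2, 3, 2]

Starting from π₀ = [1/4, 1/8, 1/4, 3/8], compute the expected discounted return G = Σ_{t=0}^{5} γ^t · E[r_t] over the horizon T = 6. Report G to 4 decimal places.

t=0: π = [0.2500, 0.1250, 0.2500, 0.3750], E[r] = 2.0000, γ^t·E[r] = 2.000000, running G = 2.000000
t=1: π = [0.3750, 0.1406, 0.1250, 0.3594], E[r] = 1.9375, γ^t·E[r] = 1.550000, running G = 3.550000
t=2: π = [0.4063, 0.1426, 0.1250, 0.3262], E[r] = 1.9609, γ^t·E[r] = 1.255000, running G = 4.805000
t=3: π = [0.4180, 0.1428, 0.1250, 0.3142], E[r] = 1.9717, γ^t·E[r] = 1.009500, running G = 5.814500
t=4: π = [0.4224, 0.1429, 0.1250, 0.3098], E[r] = 1.9760, γ^t·E[r] = 0.809350, running G = 6.623850
t=5: π = [0.4240, 0.1429, 0.1250, 0.3081], E[r] = 1.9776, γ^t·E[r] = 0.648015, running G = 7.271865

G = 7.2719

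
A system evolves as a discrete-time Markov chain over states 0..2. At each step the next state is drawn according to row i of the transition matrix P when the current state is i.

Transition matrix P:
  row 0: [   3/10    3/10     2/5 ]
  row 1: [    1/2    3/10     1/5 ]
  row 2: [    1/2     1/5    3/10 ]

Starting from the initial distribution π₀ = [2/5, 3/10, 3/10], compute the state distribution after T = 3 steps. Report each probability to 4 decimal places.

π = [0.4168, 0.2685, 0.3147]

t=0: π = [0.4000, 0.3000, 0.3000]
t=1: π = [0.4200, 0.2700, 0.3100]
t=2: π = [0.4160, 0.2690, 0.3150]
t=3: π = [0.4168, 0.2685, 0.3147]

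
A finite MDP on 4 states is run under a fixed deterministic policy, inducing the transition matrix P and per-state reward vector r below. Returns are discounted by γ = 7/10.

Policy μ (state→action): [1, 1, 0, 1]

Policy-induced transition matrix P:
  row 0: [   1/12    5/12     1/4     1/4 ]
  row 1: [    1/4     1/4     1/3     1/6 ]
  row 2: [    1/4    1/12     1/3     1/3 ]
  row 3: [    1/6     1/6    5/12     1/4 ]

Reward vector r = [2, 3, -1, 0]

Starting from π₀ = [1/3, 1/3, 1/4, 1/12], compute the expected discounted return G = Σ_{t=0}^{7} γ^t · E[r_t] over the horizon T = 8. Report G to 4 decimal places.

t=0: π = [0.3333, 0.3333, 0.2500, 0.0833], E[r] = 1.4167, γ^t·E[r] = 1.416667, running G = 1.416667
t=1: π = [0.1875, 0.2569, 0.3125, 0.2431], E[r] = 0.8333, γ^t·E[r] = 0.583333, running G = 2.000000
t=2: π = [0.1985, 0.2089, 0.3380, 0.2546], E[r] = 0.6858, γ^t·E[r] = 0.336024, running G = 2.336024
t=3: π = [0.1957, 0.2055, 0.3380, 0.2608], E[r] = 0.6700, γ^t·E[r] = 0.229808, running G = 2.565832
t=4: π = [0.1957, 0.2046, 0.3388, 0.2610], E[r] = 0.6662, γ^t·E[r] = 0.159957, running G = 2.725789
t=5: π = [0.1956, 0.2044, 0.3388, 0.2612], E[r] = 0.6657, γ^t·E[r] = 0.111881, running G = 2.837670
t=6: π = [0.1956, 0.2044, 0.3388, 0.2612], E[r] = 0.6656, γ^t·E[r] = 0.078306, running G = 2.915977
t=7: π = [0.1956, 0.2044, 0.3388, 0.2612], E[r] = 0.6656, γ^t·E[r] = 0.054813, running G = 2.970790

G = 2.9708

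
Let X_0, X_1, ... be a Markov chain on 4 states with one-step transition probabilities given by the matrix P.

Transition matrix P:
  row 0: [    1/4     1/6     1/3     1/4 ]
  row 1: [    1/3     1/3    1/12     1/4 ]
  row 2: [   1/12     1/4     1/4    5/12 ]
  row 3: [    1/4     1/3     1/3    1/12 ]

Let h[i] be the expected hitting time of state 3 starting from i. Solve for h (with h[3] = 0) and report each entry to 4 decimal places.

h = [3.4176, 3.5717, 2.9036, 0.0000]

First-step conditioning: h[3] = 0; for i ≠ 3, h[i] = 1 + Σ_k P[i][k]·h[k].
  h[0] = 1 + 1/4·h[0] + 1/6·h[1] + 1/3·h[2]
  h[1] = 1 + 1/3·h[0] + 1/3·h[1] + 1/12·h[2]
  h[2] = 1 + 1/12·h[0] + 1/4·h[1] + 1/4·h[2]
Solving the 3×3 linear system over states ≠ 3 gives exactly h = [1596/467, 1668/467, 1356/467, 0] (h[3] = 0 is the target).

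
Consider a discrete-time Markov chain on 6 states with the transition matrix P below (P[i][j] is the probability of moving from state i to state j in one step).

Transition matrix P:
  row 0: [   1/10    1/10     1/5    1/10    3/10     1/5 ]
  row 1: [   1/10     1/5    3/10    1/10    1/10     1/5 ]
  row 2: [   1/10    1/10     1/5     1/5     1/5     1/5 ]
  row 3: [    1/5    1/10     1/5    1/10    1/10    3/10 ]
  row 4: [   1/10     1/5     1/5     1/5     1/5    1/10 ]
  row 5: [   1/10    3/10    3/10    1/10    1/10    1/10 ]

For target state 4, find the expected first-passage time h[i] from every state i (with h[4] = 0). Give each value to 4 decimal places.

First-step conditioning: h[4] = 0; for i ≠ 4, h[i] = 1 + Σ_k P[i][k]·h[k].
  h[0] = 1 + 1/10·h[0] + 1/10·h[1] + 1/5·h[2] + 1/10·h[3] + 1/5·h[5]
  h[1] = 1 + 1/10·h[0] + 1/5·h[1] + 3/10·h[2] + 1/10·h[3] + 1/5·h[5]
  h[2] = 1 + 1/10·h[0] + 1/10·h[1] + 1/5·h[2] + 1/5·h[3] + 1/5·h[5]
  h[3] = 1 + 1/5·h[0] + 1/10·h[1] + 1/5·h[2] + 1/10·h[3] + 3/10·h[5]
  h[5] = 1 + 1/10·h[0] + 3/10·h[1] + 3/10·h[2] + 1/10·h[3] + 1/10·h[5]
Solving the 5×5 linear system over states ≠ 4 gives exactly h = [899/164, 1111/164, 1009/164, 275/41, 0, 1111/164] (h[4] = 0 is the target).

h = [5.4817, 6.7744, 6.1524, 6.7073, 0.0000, 6.7744]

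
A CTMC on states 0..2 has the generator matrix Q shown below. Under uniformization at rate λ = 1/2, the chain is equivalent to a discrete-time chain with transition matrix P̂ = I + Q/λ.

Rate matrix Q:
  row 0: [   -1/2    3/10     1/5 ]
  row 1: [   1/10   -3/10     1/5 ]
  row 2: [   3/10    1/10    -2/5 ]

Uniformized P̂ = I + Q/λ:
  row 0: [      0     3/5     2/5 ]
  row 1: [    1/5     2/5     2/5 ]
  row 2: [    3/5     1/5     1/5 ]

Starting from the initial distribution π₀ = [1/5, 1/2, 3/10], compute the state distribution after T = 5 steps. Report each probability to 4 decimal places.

t=0: π = [0.2000, 0.5000, 0.3000]
t=1: π = [0.2800, 0.3800, 0.3400]
t=2: π = [0.2800, 0.3880, 0.3320]
t=3: π = [0.2768, 0.3896, 0.3336]
t=4: π = [0.2781, 0.3886, 0.3333]
t=5: π = [0.2777, 0.3890, 0.3333]

π = [0.2777, 0.3890, 0.3333]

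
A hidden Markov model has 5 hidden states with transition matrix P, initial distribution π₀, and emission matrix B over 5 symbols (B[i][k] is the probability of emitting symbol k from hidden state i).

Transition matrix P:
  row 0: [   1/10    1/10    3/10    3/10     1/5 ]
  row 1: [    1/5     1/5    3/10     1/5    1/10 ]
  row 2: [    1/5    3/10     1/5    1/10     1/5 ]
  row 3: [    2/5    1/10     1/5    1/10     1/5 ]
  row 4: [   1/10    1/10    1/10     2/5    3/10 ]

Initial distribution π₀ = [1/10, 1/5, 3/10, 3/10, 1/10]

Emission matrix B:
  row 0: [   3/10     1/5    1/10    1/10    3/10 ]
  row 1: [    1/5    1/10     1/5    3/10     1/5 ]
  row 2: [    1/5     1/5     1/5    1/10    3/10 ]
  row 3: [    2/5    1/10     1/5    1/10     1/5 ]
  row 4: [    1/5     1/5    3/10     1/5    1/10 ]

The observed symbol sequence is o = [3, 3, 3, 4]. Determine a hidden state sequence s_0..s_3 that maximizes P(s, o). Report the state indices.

path = [1, 1, 1, 2]

t=0: δ = [1.000e-02, 6.000e-02, 3.000e-02, 3.000e-02, 2.000e-02]  (obs o_0=3)
t=1: δ = [1.200e-03, 3.600e-03, 1.800e-03, 1.200e-03, 1.200e-03]  ψ = [1, 1, 1, 1, 1]  (obs o_1=3)
t=2: δ = [7.200e-05, 2.160e-04, 1.080e-04, 7.200e-05, 7.200e-05]  ψ = [1, 1, 1, 1, 1]  (obs o_2=3)
t=3: δ = [1.296e-05, 8.640e-06, 1.944e-05, 8.640e-06, 2.160e-06]  ψ = [1, 1, 1, 1, 1]  (obs o_3=4)
backtrack: best end state = 2; path = [1, 1, 1, 2]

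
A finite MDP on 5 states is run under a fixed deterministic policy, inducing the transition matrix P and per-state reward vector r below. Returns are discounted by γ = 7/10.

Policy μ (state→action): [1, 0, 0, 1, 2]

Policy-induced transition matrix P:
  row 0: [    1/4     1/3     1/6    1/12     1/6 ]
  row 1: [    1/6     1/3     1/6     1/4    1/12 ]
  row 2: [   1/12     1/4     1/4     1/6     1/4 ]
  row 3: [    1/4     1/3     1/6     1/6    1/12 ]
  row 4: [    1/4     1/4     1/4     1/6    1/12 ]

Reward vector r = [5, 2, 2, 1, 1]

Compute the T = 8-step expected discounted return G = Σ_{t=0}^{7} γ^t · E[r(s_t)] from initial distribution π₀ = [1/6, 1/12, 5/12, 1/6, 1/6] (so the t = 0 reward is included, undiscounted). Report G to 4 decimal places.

G = 6.9683

t=0: π = [0.1667, 0.0833, 0.4167, 0.1667, 0.1667], E[r] = 2.1667, γ^t·E[r] = 2.166667, running G = 2.166667
t=1: π = [0.1736, 0.2847, 0.2153, 0.1597, 0.1667], E[r] = 2.1944, γ^t·E[r] = 1.536111, running G = 3.702778
t=2: π = [0.1904, 0.3015, 0.1985, 0.1759, 0.1337], E[r] = 2.2616, γ^t·E[r] = 1.108171, running G = 4.810949
t=3: π = [0.1918, 0.3057, 0.1943, 0.1759, 0.1323], E[r] = 2.2672, γ^t·E[r] = 0.777639, running G = 5.588588
t=4: π = [0.1921, 0.3061, 0.1939, 0.1762, 0.1317], E[r] = 2.2686, γ^t·E[r] = 0.544679, running G = 6.133267
t=5: π = [0.1922, 0.3062, 0.1938, 0.1762, 0.1317], E[r] = 2.2687, γ^t·E[r] = 0.381301, running G = 6.514568
t=6: π = [0.1922, 0.3062, 0.1938, 0.1762, 0.1316], E[r] = 2.2687, γ^t·E[r] = 0.266914, running G = 6.781482
t=7: π = [0.1922, 0.3062, 0.1938, 0.1762, 0.1316], E[r] = 2.2687, γ^t·E[r] = 0.186840, running G = 6.968322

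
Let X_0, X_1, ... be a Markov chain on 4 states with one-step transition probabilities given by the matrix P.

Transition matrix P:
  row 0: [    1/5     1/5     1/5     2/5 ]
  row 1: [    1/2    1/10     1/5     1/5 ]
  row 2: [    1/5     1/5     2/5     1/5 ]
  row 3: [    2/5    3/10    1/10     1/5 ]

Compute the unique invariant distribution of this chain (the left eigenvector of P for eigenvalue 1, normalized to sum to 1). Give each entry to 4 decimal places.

Balance equations π_j = Σ_i π_i·P[i][j]:
  π_0 = 1/5·π_0 + 1/2·π_1 + 1/5·π_2 + 2/5·π_3
  π_1 = 1/5·π_0 + 1/10·π_1 + 1/5·π_2 + 3/10·π_3
  π_2 = 1/5·π_0 + 1/5·π_1 + 2/5·π_2 + 1/10·π_3
  normalize: π_0 + π_1 + π_2 + π_3 = 1
Solving the linear system gives exactly π = [11/35, 36/175, 38/175, 46/175].

π = [0.3143, 0.2057, 0.2171, 0.2629]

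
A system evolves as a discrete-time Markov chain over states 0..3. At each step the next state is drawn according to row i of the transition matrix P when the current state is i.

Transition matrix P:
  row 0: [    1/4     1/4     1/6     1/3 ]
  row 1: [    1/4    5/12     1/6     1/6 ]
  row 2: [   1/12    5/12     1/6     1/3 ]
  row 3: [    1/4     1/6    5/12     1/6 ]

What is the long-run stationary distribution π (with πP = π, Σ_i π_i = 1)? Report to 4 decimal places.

Balance equations π_j = Σ_i π_i·P[i][j]:
  π_0 = 1/4·π_0 + 1/4·π_1 + 1/12·π_2 + 1/4·π_3
  π_1 = 1/4·π_0 + 5/12·π_1 + 5/12·π_2 + 1/6·π_3
  π_2 = 1/6·π_0 + 1/6·π_1 + 1/6·π_2 + 5/12·π_3
  normalize: π_0 + π_1 + π_2 + π_3 = 1
Solving the linear system gives exactly π = [59/278, 134/417, 63/278, 100/417].

π = [0.2122, 0.3213, 0.2266, 0.2398]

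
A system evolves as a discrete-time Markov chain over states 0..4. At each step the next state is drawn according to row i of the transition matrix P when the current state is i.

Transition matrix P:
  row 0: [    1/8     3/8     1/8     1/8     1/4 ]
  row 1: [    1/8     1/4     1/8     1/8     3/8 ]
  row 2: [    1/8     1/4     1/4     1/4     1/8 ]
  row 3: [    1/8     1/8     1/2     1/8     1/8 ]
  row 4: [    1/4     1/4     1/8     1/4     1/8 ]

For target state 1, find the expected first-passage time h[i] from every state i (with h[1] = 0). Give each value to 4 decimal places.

First-step conditioning: h[1] = 0; for i ≠ 1, h[i] = 1 + Σ_k P[i][k]·h[k].
  h[0] = 1 + 1/8·h[0] + 1/8·h[2] + 1/8·h[3] + 1/4·h[4]
  h[2] = 1 + 1/8·h[0] + 1/4·h[2] + 1/4·h[3] + 1/8·h[4]
  h[3] = 1 + 1/8·h[0] + 1/2·h[2] + 1/8·h[3] + 1/8·h[4]
  h[4] = 1 + 1/4·h[0] + 1/8·h[2] + 1/4·h[3] + 1/8·h[4]
Solving the 4×4 linear system over states ≠ 1 gives exactly h = [1948/549, 0, 252/61, 280/61, 2228/549] (h[1] = 0 is the target).

h = [3.5483, 0.0000, 4.1311, 4.5902, 4.0583]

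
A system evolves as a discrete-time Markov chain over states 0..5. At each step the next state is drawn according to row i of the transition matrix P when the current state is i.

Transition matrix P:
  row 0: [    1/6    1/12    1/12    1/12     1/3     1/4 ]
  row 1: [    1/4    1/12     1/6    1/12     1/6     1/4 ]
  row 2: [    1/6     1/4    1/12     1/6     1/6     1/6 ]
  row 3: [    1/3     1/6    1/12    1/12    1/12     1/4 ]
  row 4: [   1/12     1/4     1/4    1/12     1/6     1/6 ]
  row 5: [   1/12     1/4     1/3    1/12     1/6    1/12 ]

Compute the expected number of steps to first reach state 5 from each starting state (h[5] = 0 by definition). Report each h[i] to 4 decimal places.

First-step conditioning: h[5] = 0; for i ≠ 5, h[i] = 1 + Σ_k P[i][k]·h[k].
  h[0] = 1 + 1/6·h[0] + 1/12·h[1] + 1/12·h[2] + 1/12·h[3] + 1/3·h[4]
  h[1] = 1 + 1/4·h[0] + 1/12·h[1] + 1/6·h[2] + 1/12·h[3] + 1/6·h[4]
  h[2] = 1 + 1/6·h[0] + 1/4·h[1] + 1/12·h[2] + 1/6·h[3] + 1/6·h[4]
  h[3] = 1 + 1/3·h[0] + 1/6·h[1] + 1/12·h[2] + 1/12·h[3] + 1/12·h[4]
  h[4] = 1 + 1/12·h[0] + 1/4·h[1] + 1/4·h[2] + 1/12·h[3] + 1/6·h[4]
Solving the 5×5 linear system over states ≠ 5 gives exactly h = [4656/1025, 924/205, 4968/1025, 912/205, 5028/1025, 0] (h[5] = 0 is the target).

h = [4.5424, 4.5073, 4.8468, 4.4488, 4.9054, 0.0000]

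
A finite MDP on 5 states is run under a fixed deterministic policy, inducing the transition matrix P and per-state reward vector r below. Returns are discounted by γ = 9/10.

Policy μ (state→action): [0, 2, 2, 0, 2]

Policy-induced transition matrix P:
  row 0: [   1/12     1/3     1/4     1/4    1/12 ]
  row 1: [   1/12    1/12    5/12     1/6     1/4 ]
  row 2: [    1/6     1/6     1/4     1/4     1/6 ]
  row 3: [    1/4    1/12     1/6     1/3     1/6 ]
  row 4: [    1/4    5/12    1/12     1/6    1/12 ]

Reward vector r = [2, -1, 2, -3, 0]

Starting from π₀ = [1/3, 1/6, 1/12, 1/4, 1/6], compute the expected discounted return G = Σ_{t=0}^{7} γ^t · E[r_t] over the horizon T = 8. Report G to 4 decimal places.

t=0: π = [0.3333, 0.1667, 0.0833, 0.2500, 0.1667], E[r] = -0.0833, γ^t·E[r] = -0.083333, running G = -0.083333
t=1: π = [0.1597, 0.2292, 0.2292, 0.2431, 0.1389], E[r] = -0.1806, γ^t·E[r] = -0.162500, running G = -0.245833
t=2: π = [0.1661, 0.1887, 0.2448, 0.2396, 0.1609], E[r] = -0.0856, γ^t·E[r] = -0.069375, running G = -0.315208
t=3: π = [0.1705, 0.1989, 0.2347, 0.2408, 0.1551], E[r] = -0.1111, γ^t·E[r] = -0.081000, running G = -0.396208
t=4: π = [0.1689, 0.1972, 0.2372, 0.2406, 0.1561], E[r] = -0.1067, γ^t·E[r] = -0.070015, running G = -0.466224
t=5: π = [0.1692, 0.1974, 0.2368, 0.2406, 0.1560], E[r] = -0.1071, γ^t·E[r] = -0.063259, running G = -0.529483
t=6: π = [0.1692, 0.1974, 0.2368, 0.2406, 0.1560], E[r] = -0.1072, γ^t·E[r] = -0.056951, running G = -0.586434
t=7: π = [0.1692, 0.1974, 0.2368, 0.2406, 0.1560], E[r] = -0.1071, γ^t·E[r] = -0.051243, running G = -0.637677

G = -0.6377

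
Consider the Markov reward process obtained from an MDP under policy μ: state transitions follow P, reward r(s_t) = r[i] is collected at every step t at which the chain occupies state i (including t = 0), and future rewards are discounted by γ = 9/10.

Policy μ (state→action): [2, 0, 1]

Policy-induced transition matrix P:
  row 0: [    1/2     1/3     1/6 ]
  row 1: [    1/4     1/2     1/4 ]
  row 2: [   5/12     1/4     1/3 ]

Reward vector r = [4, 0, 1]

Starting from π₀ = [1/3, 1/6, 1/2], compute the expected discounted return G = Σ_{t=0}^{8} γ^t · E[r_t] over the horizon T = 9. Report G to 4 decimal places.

G = 11.1498

t=0: π = [0.3333, 0.1667, 0.5000], E[r] = 1.8333, γ^t·E[r] = 1.833333, running G = 1.833333
t=1: π = [0.4167, 0.3194, 0.2639], E[r] = 1.9306, γ^t·E[r] = 1.737500, running G = 3.570833
t=2: π = [0.3981, 0.3646, 0.2373], E[r] = 1.8299, γ^t·E[r] = 1.482188, running G = 5.053021
t=3: π = [0.3891, 0.3743, 0.2366], E[r] = 1.7929, γ^t·E[r] = 1.307039, running G = 6.360060
t=4: π = [0.3867, 0.3760, 0.2373], E[r] = 1.7841, γ^t·E[r] = 1.170550, running G = 7.530610
t=5: π = [0.3862, 0.3762, 0.2375], E[r] = 1.7824, γ^t·E[r] = 1.052517, running G = 8.583127
t=6: π = [0.3861, 0.3762, 0.2376], E[r] = 1.7822, γ^t·E[r] = 0.947135, running G = 9.530262
t=7: π = [0.3861, 0.3762, 0.2376], E[r] = 1.7822, γ^t·E[r] = 0.852409, running G = 10.382671
t=8: π = [0.3861, 0.3762, 0.2376], E[r] = 1.7822, γ^t·E[r] = 0.767169, running G = 11.149840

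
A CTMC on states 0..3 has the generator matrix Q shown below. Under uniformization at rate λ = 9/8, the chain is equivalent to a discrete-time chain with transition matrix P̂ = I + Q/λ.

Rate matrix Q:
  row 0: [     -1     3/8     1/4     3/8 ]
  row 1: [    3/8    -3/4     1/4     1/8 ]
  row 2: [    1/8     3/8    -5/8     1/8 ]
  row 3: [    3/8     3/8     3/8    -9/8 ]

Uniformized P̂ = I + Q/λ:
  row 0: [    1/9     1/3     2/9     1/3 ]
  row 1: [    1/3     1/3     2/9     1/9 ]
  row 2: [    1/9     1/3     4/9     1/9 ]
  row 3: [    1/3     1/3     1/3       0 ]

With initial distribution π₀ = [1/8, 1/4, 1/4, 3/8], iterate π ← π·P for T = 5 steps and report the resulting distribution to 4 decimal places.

π = [0.2173, 0.3333, 0.3063, 0.1431]

t=0: π = [0.1250, 0.2500, 0.2500, 0.3750]
t=1: π = [0.2500, 0.3333, 0.3194, 0.0972]
t=2: π = [0.2068, 0.3333, 0.3040, 0.1559]
t=3: π = [0.2198, 0.3333, 0.3071, 0.1397]
t=4: π = [0.2162, 0.3333, 0.3060, 0.1444]
t=5: π = [0.2173, 0.3333, 0.3063, 0.1431]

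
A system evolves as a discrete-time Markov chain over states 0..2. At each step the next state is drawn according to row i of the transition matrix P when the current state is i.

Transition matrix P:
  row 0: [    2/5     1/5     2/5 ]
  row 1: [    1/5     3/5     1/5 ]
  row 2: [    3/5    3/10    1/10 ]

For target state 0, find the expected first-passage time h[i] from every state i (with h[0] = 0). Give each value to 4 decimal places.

First-step conditioning: h[0] = 0; for i ≠ 0, h[i] = 1 + Σ_k P[i][k]·h[k].
  h[1] = 1 + 3/5·h[1] + 1/5·h[2]
  h[2] = 1 + 3/10·h[1] + 1/10·h[2]
Solving the 2×2 linear system over states ≠ 0 gives exactly h = [0, 11/3, 7/3] (h[0] = 0 is the target).

h = [0.0000, 3.6667, 2.3333]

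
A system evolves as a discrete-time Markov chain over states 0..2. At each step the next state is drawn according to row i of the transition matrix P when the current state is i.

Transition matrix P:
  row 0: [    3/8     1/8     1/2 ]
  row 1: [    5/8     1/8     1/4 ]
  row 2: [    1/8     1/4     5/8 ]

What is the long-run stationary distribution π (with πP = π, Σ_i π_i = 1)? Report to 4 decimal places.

Balance equations π_j = Σ_i π_i·P[i][j]:
  π_0 = 3/8·π_0 + 5/8·π_1 + 1/8·π_2
  π_1 = 1/8·π_0 + 1/8·π_1 + 1/4·π_2
  normalize: π_0 + π_1 + π_2 = 1
Solving the linear system gives exactly π = [17/58, 11/58, 15/29].

π = [0.2931, 0.1897, 0.5172]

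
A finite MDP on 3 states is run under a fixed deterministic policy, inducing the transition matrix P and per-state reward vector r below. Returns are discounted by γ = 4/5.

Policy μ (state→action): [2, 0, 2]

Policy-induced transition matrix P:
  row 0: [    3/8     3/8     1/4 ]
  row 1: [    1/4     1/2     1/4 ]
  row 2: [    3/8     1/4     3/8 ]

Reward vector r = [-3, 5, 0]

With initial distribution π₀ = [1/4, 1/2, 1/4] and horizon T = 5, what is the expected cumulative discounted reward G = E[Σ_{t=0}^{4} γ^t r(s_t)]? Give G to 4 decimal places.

G = 4.1383

t=0: π = [0.2500, 0.5000, 0.2500], E[r] = 1.7500, γ^t·E[r] = 1.750000, running G = 1.750000
t=1: π = [0.3125, 0.4063, 0.2813], E[r] = 1.0938, γ^t·E[r] = 0.875000, running G = 2.625000
t=2: π = [0.3242, 0.3906, 0.2852], E[r] = 0.9805, γ^t·E[r] = 0.627500, running G = 3.252500
t=3: π = [0.3262, 0.3882, 0.2856], E[r] = 0.9624, γ^t·E[r] = 0.492750, running G = 3.745250
t=4: π = [0.3265, 0.3878, 0.2857], E[r] = 0.9597, γ^t·E[r] = 0.393075, running G = 4.138325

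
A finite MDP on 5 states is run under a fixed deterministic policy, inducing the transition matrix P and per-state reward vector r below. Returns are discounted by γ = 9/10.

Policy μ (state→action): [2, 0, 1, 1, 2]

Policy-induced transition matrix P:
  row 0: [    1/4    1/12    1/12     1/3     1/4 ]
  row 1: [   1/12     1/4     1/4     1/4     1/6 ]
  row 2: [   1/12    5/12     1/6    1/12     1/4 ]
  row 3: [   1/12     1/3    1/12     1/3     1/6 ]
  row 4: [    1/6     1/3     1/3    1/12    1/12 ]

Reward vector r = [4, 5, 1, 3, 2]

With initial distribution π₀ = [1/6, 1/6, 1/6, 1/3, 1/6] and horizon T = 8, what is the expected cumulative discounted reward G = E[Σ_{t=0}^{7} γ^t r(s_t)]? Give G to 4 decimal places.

t=0: π = [0.1667, 0.1667, 0.1667, 0.3333, 0.1667], E[r] = 3.0000, γ^t·E[r] = 3.000000, running G = 3.000000
t=1: π = [0.1250, 0.2917, 0.1667, 0.2361, 0.1806], E[r] = 3.1944, γ^t·E[r] = 2.875000, running G = 5.875000
t=2: π = [0.1192, 0.2917, 0.1910, 0.2222, 0.1759], E[r] = 3.1447, γ^t·E[r] = 2.547188, running G = 8.422188
t=3: π = [0.1179, 0.2951, 0.1918, 0.2173, 0.1779], E[r] = 3.1466, γ^t·E[r] = 2.293875, running G = 10.716063
t=4: π = [0.1178, 0.2953, 0.1930, 0.2163, 0.1777], E[r] = 3.1447, γ^t·E[r] = 2.063248, running G = 12.779311
t=5: π = [0.1178, 0.2954, 0.1930, 0.2161, 0.1778], E[r] = 3.1447, γ^t·E[r] = 1.856887, running G = 14.636198
t=6: π = [0.1178, 0.2954, 0.1931, 0.2160, 0.1778], E[r] = 3.1446, γ^t·E[r] = 1.671156, running G = 16.307355
t=7: π = [0.1178, 0.2954, 0.1931, 0.2160, 0.1778], E[r] = 3.1446, γ^t·E[r] = 1.504038, running G = 17.811393

G = 17.8114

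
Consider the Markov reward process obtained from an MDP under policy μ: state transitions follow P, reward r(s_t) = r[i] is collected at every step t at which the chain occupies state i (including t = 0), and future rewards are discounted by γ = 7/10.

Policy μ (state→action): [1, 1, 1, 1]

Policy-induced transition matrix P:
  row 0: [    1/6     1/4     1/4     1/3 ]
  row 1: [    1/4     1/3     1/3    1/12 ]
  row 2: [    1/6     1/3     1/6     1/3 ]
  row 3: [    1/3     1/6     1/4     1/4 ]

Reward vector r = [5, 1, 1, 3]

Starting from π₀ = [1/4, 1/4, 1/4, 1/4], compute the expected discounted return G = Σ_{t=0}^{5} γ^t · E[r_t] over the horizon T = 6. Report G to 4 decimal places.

t=0: π = [0.2500, 0.2500, 0.2500, 0.2500], E[r] = 2.5000, γ^t·E[r] = 2.500000, running G = 2.500000
t=1: π = [0.2292, 0.2708, 0.2500, 0.2500], E[r] = 2.4167, γ^t·E[r] = 1.691667, running G = 4.191667
t=2: π = [0.2309, 0.2726, 0.2517, 0.2448], E[r] = 2.4132, γ^t·E[r] = 1.182465, running G = 5.374132
t=3: π = [0.2302, 0.2733, 0.2517, 0.2448], E[r] = 2.4103, γ^t·E[r] = 0.826733, running G = 6.200865
t=4: π = [0.2302, 0.2734, 0.2518, 0.2446], E[r] = 2.4102, γ^t·E[r] = 0.578684, running G = 6.779549
t=5: π = [0.2302, 0.2734, 0.2518, 0.2446], E[r] = 2.4101, γ^t·E[r] = 0.405062, running G = 7.184612

G = 7.1846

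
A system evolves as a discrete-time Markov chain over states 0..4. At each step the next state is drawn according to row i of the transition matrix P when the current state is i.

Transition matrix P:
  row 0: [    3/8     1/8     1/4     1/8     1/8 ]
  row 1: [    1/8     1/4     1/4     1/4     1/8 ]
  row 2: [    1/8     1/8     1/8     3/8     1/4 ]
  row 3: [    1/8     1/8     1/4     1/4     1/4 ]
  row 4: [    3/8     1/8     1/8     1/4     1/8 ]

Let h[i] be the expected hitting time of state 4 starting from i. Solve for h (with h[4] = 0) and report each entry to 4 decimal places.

First-step conditioning: h[4] = 0; for i ≠ 4, h[i] = 1 + Σ_k P[i][k]·h[k].
  h[0] = 1 + 3/8·h[0] + 1/8·h[1] + 1/4·h[2] + 1/8·h[3]
  h[1] = 1 + 1/8·h[0] + 1/4·h[1] + 1/4·h[2] + 1/4·h[3]
  h[2] = 1 + 1/8·h[0] + 1/8·h[1] + 1/8·h[2] + 3/8·h[3]
  h[3] = 1 + 1/8·h[0] + 1/8·h[1] + 1/4·h[2] + 1/4·h[3]
Solving the 4×4 linear system over states ≠ 4 gives exactly h = [392/71, 384/71, 336/71, 336/71, 0] (h[4] = 0 is the target).

h = [5.5211, 5.4085, 4.7324, 4.7324, 0.0000]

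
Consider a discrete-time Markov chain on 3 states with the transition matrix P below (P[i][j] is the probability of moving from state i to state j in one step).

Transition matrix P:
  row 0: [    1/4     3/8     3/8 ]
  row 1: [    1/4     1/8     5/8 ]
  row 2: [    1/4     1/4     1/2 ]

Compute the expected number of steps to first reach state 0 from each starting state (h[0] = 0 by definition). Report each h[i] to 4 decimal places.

First-step conditioning: h[0] = 0; for i ≠ 0, h[i] = 1 + Σ_k P[i][k]·h[k].
  h[1] = 1 + 1/8·h[1] + 5/8·h[2]
  h[2] = 1 + 1/4·h[1] + 1/2·h[2]
Solving the 2×2 linear system over states ≠ 0 gives exactly h = [0, 4, 4] (h[0] = 0 is the target).

h = [0.0000, 4.0000, 4.0000]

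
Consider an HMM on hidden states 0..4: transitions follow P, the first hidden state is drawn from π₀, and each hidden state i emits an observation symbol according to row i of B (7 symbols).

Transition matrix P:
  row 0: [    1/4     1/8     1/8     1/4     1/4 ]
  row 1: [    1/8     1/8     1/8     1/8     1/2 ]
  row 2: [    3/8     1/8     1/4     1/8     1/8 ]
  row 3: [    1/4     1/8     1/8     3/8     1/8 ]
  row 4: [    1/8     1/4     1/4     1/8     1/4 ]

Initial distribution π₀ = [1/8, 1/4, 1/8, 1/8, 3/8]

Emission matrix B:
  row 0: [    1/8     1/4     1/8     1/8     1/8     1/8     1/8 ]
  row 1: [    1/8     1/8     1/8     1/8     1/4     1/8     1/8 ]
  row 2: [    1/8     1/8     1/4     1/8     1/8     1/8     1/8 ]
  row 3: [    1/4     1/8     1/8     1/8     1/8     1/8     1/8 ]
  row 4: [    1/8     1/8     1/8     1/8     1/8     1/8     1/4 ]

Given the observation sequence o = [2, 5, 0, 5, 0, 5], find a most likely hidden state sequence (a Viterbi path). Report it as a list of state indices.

t=0: δ = [1.562e-02, 3.125e-02, 3.125e-02, 1.562e-02, 4.688e-02]  (obs o_0=2)
t=1: δ = [1.465e-03, 1.465e-03, 1.465e-03, 7.324e-04, 1.953e-03]  ψ = [2, 4, 4, 3, 1]  (obs o_1=5)
t=2: δ = [6.866e-05, 6.104e-05, 6.104e-05, 9.155e-05, 9.155e-05]  ψ = [2, 4, 4, 0, 1]  (obs o_2=0)
t=3: δ = [2.861e-06, 2.861e-06, 2.861e-06, 4.292e-06, 3.815e-06]  ψ = [2, 4, 4, 3, 1]  (obs o_3=5)
t=4: δ = [1.341e-07, 1.192e-07, 1.192e-07, 4.023e-07, 1.788e-07]  ψ = [2, 4, 4, 3, 1]  (obs o_4=0)
t=5: δ = [1.257e-08, 6.286e-09, 6.286e-09, 1.886e-08, 7.451e-09]  ψ = [3, 3, 3, 3, 1]  (obs o_5=5)
backtrack: best end state = 3; path = [2, 0, 3, 3, 3, 3]

path = [2, 0, 3, 3, 3, 3]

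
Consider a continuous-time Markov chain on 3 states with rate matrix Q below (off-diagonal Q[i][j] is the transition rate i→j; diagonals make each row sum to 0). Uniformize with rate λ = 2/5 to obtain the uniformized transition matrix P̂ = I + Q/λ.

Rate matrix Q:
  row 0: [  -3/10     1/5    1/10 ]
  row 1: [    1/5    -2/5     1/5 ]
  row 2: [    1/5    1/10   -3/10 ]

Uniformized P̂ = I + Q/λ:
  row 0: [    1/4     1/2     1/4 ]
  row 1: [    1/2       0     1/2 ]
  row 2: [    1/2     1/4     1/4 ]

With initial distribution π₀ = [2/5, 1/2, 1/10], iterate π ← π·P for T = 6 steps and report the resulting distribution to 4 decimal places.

π = [0.4000, 0.2801, 0.3199]

t=0: π = [0.4000, 0.5000, 0.1000]
t=1: π = [0.4000, 0.2250, 0.3750]
t=2: π = [0.4000, 0.2938, 0.3063]
t=3: π = [0.4000, 0.2766, 0.3234]
t=4: π = [0.4000, 0.2809, 0.3191]
t=5: π = [0.4000, 0.2798, 0.3202]
t=6: π = [0.4000, 0.2801, 0.3199]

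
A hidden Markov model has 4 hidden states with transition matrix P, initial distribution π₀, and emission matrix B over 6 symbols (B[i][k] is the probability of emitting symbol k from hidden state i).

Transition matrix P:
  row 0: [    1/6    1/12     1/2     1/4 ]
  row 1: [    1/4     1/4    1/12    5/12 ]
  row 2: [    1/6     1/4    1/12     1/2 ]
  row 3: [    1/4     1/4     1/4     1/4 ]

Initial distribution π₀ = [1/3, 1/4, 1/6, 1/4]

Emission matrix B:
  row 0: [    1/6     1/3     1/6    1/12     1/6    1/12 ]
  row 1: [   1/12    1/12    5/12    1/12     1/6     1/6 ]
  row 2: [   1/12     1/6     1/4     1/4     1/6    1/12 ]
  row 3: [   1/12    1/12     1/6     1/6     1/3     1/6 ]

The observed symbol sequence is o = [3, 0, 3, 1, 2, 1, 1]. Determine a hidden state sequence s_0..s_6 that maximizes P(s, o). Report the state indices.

path = [3, 0, 2, 0, 2, 0, 2]

t=0: δ = [2.778e-02, 2.083e-02, 4.167e-02, 4.167e-02]  (obs o_0=3)
t=1: δ = [1.736e-03, 8.681e-04, 1.157e-03, 1.736e-03]  ψ = [3, 2, 0, 2]  (obs o_1=0)
t=2: δ = [3.617e-05, 3.617e-05, 2.170e-04, 9.645e-05]  ψ = [3, 3, 0, 2]  (obs o_2=3)
t=3: δ = [1.206e-05, 4.521e-06, 4.019e-06, 9.042e-06]  ψ = [2, 2, 3, 2]  (obs o_3=1)
t=4: δ = [3.768e-07, 9.419e-07, 1.507e-06, 5.023e-07]  ψ = [3, 3, 0, 0]  (obs o_4=2)
t=5: δ = [8.372e-08, 3.140e-08, 3.140e-08, 6.279e-08]  ψ = [2, 2, 0, 2]  (obs o_5=1)
t=6: δ = [5.233e-09, 1.308e-09, 6.977e-09, 1.744e-09]  ψ = [3, 3, 0, 0]  (obs o_6=1)
backtrack: best end state = 2; path = [3, 0, 2, 0, 2, 0, 2]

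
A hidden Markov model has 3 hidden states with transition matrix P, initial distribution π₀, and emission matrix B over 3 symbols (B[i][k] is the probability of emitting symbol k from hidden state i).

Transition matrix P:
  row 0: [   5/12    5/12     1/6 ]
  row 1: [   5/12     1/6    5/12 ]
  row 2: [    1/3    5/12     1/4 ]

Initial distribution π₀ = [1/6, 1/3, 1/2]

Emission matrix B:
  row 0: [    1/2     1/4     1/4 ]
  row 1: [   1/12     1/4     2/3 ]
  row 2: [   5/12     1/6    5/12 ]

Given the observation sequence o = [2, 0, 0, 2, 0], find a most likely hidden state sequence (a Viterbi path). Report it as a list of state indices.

t=0: δ = [4.167e-02, 2.222e-01, 2.083e-01]  (obs o_0=2)
t=1: δ = [4.630e-02, 7.234e-03, 3.858e-02]  ψ = [1, 2, 1]  (obs o_1=0)
t=2: δ = [9.645e-03, 1.608e-03, 4.019e-03]  ψ = [0, 0, 2]  (obs o_2=0)
t=3: δ = [1.005e-03, 2.679e-03, 6.698e-04]  ψ = [0, 0, 0]  (obs o_3=2)
t=4: δ = [5.582e-04, 3.721e-05, 4.651e-04]  ψ = [1, 1, 1]  (obs o_4=0)
backtrack: best end state = 0; path = [1, 0, 0, 1, 0]

path = [1, 0, 0, 1, 0]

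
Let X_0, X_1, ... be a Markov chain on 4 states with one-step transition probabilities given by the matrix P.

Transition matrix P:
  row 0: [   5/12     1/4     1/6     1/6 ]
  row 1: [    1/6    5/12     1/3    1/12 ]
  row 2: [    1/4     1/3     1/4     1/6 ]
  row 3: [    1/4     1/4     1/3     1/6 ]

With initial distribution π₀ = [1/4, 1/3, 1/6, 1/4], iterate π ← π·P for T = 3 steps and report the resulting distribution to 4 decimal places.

t=0: π = [0.2500, 0.3333, 0.1667, 0.2500]
t=1: π = [0.2639, 0.3194, 0.2778, 0.1389]
t=2: π = [0.2674, 0.3264, 0.2662, 0.1400]
t=3: π = [0.2674, 0.3266, 0.2666, 0.1395]

π = [0.2674, 0.3266, 0.2666, 0.1395]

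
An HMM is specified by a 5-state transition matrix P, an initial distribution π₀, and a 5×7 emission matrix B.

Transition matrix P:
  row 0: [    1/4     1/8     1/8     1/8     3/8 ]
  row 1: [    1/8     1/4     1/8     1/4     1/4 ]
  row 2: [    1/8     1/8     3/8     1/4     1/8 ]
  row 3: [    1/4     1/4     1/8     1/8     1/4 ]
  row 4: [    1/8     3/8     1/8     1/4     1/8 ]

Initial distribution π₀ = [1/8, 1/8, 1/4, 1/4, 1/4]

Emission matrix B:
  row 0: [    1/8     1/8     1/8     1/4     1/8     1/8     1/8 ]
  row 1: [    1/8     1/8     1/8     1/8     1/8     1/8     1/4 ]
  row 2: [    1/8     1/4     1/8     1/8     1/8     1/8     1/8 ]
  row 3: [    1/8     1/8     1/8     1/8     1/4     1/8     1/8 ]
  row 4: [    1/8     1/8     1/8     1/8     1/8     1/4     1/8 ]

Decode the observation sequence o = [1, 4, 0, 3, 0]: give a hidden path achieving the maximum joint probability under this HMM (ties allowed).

path = [2, 3, 0, 0, 4]

t=0: δ = [1.562e-02, 1.562e-02, 6.250e-02, 3.125e-02, 3.125e-02]  (obs o_0=1)
t=1: δ = [9.766e-04, 1.465e-03, 2.930e-03, 3.906e-03, 9.766e-04]  ψ = [2, 4, 2, 2, 2]  (obs o_1=4)
t=2: δ = [1.221e-04, 1.221e-04, 1.373e-04, 9.155e-05, 1.221e-04]  ψ = [3, 3, 2, 2, 3]  (obs o_2=0)
t=3: δ = [7.629e-06, 5.722e-06, 6.437e-06, 4.292e-06, 5.722e-06]  ψ = [0, 4, 2, 2, 0]  (obs o_3=3)
t=4: δ = [2.384e-07, 2.682e-07, 3.017e-07, 2.012e-07, 3.576e-07]  ψ = [0, 4, 2, 2, 0]  (obs o_4=0)
backtrack: best end state = 4; path = [2, 3, 0, 0, 4]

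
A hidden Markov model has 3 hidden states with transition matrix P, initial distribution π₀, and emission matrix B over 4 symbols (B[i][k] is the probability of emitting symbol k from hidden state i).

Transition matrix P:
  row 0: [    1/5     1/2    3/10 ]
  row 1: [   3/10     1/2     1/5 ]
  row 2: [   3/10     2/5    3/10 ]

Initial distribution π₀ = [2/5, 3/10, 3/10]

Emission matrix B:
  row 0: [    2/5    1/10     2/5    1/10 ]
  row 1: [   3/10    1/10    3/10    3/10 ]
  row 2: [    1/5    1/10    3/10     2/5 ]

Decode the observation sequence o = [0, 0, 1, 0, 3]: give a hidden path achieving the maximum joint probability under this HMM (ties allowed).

path = [0, 1, 1, 1, 1]

t=0: δ = [1.600e-01, 9.000e-02, 6.000e-02]  (obs o_0=0)
t=1: δ = [1.280e-02, 2.400e-02, 9.600e-03]  ψ = [0, 0, 0]  (obs o_1=0)
t=2: δ = [7.200e-04, 1.200e-03, 4.800e-04]  ψ = [1, 1, 1]  (obs o_2=1)
t=3: δ = [1.440e-04, 1.800e-04, 4.800e-05]  ψ = [1, 1, 1]  (obs o_3=0)
t=4: δ = [5.400e-06, 2.700e-05, 1.728e-05]  ψ = [1, 1, 0]  (obs o_4=3)
backtrack: best end state = 1; path = [0, 1, 1, 1, 1]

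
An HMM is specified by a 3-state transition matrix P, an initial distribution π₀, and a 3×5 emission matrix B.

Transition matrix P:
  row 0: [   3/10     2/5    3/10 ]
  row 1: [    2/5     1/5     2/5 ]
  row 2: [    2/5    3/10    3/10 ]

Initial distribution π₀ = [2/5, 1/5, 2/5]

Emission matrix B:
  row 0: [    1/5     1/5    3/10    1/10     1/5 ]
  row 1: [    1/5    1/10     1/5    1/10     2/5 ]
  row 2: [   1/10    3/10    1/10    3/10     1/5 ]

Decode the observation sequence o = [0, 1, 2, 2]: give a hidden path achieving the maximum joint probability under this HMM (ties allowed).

t=0: δ = [8.000e-02, 4.000e-02, 4.000e-02]  (obs o_0=0)
t=1: δ = [4.800e-03, 3.200e-03, 7.200e-03]  ψ = [0, 0, 0]  (obs o_1=1)
t=2: δ = [8.640e-04, 4.320e-04, 2.160e-04]  ψ = [2, 2, 2]  (obs o_2=2)
t=3: δ = [7.776e-05, 6.912e-05, 2.592e-05]  ψ = [0, 0, 0]  (obs o_3=2)
backtrack: best end state = 0; path = [0, 2, 0, 0]

path = [0, 2, 0, 0]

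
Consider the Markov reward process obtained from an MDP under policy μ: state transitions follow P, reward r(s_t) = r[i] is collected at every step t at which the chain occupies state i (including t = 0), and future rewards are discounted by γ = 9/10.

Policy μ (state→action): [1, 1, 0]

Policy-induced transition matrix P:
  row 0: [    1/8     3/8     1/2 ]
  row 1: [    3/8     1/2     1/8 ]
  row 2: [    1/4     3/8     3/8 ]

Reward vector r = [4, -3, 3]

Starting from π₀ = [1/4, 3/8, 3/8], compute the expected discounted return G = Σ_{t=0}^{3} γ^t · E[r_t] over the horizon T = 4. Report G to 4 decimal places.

G = 2.7400

t=0: π = [0.2500, 0.3750, 0.3750], E[r] = 1.0000, γ^t·E[r] = 1.000000, running G = 1.000000
t=1: π = [0.2656, 0.4219, 0.3125], E[r] = 0.7344, γ^t·E[r] = 0.660938, running G = 1.660938
t=2: π = [0.2695, 0.4277, 0.3027], E[r] = 0.7031, γ^t·E[r] = 0.569531, running G = 2.230469
t=3: π = [0.2698, 0.4285, 0.3018], E[r] = 0.6990, γ^t·E[r] = 0.509552, running G = 2.740021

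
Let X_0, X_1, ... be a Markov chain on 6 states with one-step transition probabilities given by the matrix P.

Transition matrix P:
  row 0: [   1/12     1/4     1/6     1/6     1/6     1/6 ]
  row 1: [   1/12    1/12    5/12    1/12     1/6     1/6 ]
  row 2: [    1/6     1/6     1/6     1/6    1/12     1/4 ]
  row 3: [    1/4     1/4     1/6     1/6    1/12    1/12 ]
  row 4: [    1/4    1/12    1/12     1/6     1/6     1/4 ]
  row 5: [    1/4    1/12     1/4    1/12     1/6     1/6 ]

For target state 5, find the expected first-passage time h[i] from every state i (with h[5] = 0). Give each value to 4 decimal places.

First-step conditioning: h[5] = 0; for i ≠ 5, h[i] = 1 + Σ_k P[i][k]·h[k].
  h[0] = 1 + 1/12·h[0] + 1/4·h[1] + 1/6·h[2] + 1/6·h[3] + 1/6·h[4]
  h[1] = 1 + 1/12·h[0] + 1/12·h[1] + 5/12·h[2] + 1/12·h[3] + 1/6·h[4]
  h[2] = 1 + 1/6·h[0] + 1/6·h[1] + 1/6·h[2] + 1/6·h[3] + 1/12·h[4]
  h[3] = 1 + 1/4·h[0] + 1/4·h[1] + 1/6·h[2] + 1/6·h[3] + 1/12·h[4]
  h[4] = 1 + 1/4·h[0] + 1/12·h[1] + 1/12·h[2] + 1/6·h[3] + 1/6·h[4]
Solving the 5×5 linear system over states ≠ 5 gives exactly h = [146442/26677, 143142/26677, 19344/3811, 159540/26677, 135708/26677, 0] (h[5] = 0 is the target).

h = [5.4894, 5.3657, 5.0758, 5.9804, 5.0871, 0.0000]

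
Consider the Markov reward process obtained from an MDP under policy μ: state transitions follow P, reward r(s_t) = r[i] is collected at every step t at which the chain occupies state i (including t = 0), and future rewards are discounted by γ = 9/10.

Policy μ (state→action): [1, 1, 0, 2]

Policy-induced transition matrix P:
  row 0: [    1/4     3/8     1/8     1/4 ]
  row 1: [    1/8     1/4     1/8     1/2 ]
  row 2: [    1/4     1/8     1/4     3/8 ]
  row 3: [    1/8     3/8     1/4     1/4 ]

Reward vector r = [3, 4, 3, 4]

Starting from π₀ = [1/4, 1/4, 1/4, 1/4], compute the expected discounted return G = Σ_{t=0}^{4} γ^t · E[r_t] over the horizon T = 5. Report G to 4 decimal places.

G = 14.7466

t=0: π = [0.2500, 0.2500, 0.2500, 0.2500], E[r] = 3.5000, γ^t·E[r] = 3.500000, running G = 3.500000
t=1: π = [0.1875, 0.2813, 0.1875, 0.3438], E[r] = 3.6250, γ^t·E[r] = 3.262500, running G = 6.762500
t=2: π = [0.1719, 0.2930, 0.1914, 0.3438], E[r] = 3.6367, γ^t·E[r] = 2.945742, running G = 9.708242
t=3: π = [0.1704, 0.2905, 0.1919, 0.3472], E[r] = 3.6377, γ^t·E[r] = 2.651880, running G = 12.360122
t=4: π = [0.1703, 0.2907, 0.1924, 0.3466], E[r] = 3.6373, γ^t·E[r] = 2.386452, running G = 14.746574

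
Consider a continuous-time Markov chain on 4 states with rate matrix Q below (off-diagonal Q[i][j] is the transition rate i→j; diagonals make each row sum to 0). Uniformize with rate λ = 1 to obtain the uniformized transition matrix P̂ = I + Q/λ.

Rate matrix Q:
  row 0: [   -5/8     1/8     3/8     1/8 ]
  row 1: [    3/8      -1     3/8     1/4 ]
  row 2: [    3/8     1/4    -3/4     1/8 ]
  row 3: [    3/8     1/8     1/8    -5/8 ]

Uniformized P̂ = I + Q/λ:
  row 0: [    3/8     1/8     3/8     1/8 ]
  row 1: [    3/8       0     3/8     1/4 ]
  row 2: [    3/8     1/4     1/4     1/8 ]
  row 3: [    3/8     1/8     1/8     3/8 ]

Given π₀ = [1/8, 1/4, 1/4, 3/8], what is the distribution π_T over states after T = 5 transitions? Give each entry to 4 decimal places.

t=0: π = [0.1250, 0.2500, 0.2500, 0.3750]
t=1: π = [0.3750, 0.1250, 0.2500, 0.2500]
t=2: π = [0.3750, 0.1406, 0.2813, 0.2031]
t=3: π = [0.3750, 0.1426, 0.2891, 0.1934]
t=4: π = [0.3750, 0.1433, 0.2905, 0.1912]
t=5: π = [0.3750, 0.1434, 0.2909, 0.1907]

π = [0.3750, 0.1434, 0.2909, 0.1907]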